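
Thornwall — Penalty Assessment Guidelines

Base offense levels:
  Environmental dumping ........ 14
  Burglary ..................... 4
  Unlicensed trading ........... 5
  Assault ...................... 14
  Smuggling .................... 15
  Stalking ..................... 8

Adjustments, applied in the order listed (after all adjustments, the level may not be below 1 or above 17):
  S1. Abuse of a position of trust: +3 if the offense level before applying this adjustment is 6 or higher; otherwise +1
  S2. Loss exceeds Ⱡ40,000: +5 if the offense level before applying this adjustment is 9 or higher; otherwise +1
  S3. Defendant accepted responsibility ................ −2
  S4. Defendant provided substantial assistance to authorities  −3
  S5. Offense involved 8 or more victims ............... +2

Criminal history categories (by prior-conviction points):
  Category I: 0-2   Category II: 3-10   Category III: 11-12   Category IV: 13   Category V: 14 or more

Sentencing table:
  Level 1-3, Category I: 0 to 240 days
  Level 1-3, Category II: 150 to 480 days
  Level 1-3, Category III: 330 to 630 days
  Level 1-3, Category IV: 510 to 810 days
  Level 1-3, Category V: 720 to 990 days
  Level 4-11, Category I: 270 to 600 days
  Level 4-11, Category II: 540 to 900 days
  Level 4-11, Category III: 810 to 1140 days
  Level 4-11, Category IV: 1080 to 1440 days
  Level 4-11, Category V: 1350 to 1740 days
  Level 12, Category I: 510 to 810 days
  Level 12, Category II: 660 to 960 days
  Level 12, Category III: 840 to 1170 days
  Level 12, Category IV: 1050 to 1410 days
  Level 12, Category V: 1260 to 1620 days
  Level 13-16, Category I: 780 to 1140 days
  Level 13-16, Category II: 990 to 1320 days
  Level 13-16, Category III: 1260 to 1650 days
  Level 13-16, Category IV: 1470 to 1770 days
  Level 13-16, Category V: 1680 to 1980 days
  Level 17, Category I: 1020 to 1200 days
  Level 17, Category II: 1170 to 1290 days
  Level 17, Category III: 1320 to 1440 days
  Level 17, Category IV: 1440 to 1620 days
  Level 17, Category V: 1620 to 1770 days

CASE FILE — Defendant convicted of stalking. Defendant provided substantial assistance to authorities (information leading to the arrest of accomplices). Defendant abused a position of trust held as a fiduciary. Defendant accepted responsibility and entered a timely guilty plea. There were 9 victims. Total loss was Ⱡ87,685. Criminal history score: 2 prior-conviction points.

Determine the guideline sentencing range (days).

780-1140 days

Base offense level for stalking: 8.
S1 applies (level before this adjustment is 8 ≥ 6, so +3): 8 + 3 = 11.
S2 applies (level before this adjustment is 11 ≥ 9, so +5): 11 + 5 = 16.
S3 applies: 16 − 2 = 14.
S4 applies: 14 − 3 = 11.
S5 applies: 11 + 2 = 13.
Final offense level: 13.
Criminal history: 2 prior points → Category I (0-2).
Level 13 falls in the 13-16 band.
Grid: Level 13-16 × Category I = 780-1140 days.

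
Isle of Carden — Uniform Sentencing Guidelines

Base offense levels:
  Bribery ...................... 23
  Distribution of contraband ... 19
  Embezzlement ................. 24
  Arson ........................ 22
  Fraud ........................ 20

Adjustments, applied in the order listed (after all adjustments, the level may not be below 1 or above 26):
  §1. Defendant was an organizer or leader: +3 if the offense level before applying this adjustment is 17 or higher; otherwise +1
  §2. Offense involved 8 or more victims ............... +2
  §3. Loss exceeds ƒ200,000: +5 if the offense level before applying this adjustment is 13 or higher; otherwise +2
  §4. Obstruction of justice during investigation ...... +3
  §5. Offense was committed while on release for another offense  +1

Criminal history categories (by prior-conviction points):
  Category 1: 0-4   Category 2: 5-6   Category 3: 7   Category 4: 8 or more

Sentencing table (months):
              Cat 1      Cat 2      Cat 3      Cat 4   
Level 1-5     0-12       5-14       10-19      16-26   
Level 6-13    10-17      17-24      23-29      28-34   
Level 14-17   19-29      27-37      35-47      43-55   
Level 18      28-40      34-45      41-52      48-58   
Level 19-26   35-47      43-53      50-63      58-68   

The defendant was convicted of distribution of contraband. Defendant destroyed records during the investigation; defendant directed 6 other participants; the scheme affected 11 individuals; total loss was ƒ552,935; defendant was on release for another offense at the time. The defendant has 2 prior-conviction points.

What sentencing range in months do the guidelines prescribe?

35-47 months

Base offense level for distribution of contraband: 19.
§1 applies (level before this adjustment is 19 ≥ 17, so +3): 19 + 3 = 22.
§2 applies: 22 + 2 = 24.
§3 applies (level before this adjustment is 24 ≥ 13, so +5): 24 + 5 = 29.
§4 applies: 29 + 3 = 32.
§5 applies: 32 + 1 = 33.
Level 33 exceeds the maximum of 26; capped at 26.
Final offense level: 26.
Criminal history: 2 prior points → Category 1 (0-4).
Level 26 falls in the 19-26 band.
Grid: Level 19-26 × Category 1 = 35-47 months.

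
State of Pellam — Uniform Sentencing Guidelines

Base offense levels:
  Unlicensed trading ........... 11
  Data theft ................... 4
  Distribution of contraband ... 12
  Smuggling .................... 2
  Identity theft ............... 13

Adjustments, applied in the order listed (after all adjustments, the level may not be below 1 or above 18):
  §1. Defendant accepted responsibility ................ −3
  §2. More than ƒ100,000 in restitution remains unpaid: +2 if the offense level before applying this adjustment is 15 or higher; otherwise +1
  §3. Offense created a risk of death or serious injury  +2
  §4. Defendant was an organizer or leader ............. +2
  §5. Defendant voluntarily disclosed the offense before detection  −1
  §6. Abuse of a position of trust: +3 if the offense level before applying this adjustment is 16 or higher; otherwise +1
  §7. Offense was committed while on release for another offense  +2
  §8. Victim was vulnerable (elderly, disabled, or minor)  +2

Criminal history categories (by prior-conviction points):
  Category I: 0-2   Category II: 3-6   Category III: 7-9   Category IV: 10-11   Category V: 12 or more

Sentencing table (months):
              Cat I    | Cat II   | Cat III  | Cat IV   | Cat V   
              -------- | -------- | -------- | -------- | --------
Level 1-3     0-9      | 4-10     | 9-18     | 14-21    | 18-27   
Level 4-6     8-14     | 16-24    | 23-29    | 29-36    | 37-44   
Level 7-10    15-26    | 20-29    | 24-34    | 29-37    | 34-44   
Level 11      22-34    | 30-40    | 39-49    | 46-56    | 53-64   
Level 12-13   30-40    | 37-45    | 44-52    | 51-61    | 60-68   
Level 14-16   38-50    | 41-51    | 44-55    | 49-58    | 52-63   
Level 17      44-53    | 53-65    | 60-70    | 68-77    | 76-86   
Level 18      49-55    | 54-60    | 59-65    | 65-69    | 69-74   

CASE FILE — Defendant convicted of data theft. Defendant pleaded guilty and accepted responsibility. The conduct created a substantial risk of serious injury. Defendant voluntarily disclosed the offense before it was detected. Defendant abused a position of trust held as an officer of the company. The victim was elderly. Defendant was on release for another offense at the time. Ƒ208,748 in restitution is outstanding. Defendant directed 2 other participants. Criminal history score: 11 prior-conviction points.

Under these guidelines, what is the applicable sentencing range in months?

Base offense level for data theft: 4.
§1 applies: 4 − 3 = 1.
§2 applies (level before this adjustment is 1 < 15, so +1): 1 + 1 = 2.
§3 applies: 2 + 2 = 4.
§4 applies: 4 + 2 = 6.
§5 applies: 6 − 1 = 5.
§6 applies (level before this adjustment is 5 < 16, so +1): 5 + 1 = 6.
§7 applies: 6 + 2 = 8.
§8 applies: 8 + 2 = 10.
Final offense level: 10.
Criminal history: 11 prior points → Category IV (10-11).
Level 10 falls in the 7-10 band.
Grid: Level 7-10 × Category IV = 29-37 months.

29-37 months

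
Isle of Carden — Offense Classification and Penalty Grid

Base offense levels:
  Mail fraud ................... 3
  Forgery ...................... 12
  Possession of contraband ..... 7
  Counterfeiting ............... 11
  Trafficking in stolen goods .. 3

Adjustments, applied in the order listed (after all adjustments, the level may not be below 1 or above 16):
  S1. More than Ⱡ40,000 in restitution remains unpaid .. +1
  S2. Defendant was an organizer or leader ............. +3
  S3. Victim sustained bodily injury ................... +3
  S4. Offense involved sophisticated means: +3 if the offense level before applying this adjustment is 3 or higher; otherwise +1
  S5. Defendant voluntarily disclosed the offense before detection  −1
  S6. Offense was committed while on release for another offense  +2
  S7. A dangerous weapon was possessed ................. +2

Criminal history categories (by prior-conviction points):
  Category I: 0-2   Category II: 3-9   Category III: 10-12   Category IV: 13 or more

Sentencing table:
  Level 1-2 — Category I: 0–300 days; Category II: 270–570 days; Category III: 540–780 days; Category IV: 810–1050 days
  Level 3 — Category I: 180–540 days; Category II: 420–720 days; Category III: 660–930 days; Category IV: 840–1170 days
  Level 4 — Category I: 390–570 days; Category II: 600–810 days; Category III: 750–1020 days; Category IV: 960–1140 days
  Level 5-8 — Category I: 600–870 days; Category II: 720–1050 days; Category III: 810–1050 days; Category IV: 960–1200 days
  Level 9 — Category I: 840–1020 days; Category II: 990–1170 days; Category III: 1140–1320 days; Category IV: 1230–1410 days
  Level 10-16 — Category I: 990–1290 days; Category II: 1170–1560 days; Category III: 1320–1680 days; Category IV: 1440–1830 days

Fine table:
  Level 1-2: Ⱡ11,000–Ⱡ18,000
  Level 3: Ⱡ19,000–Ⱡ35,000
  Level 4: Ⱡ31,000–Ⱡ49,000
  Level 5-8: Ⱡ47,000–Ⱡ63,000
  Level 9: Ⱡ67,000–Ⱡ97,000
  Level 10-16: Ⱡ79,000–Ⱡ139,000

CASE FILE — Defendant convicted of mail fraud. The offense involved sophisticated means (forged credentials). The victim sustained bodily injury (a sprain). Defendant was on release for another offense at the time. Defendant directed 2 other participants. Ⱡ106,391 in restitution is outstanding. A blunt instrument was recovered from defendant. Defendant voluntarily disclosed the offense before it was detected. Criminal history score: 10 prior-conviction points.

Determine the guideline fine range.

Ⱡ79,000–Ⱡ139,000

Base offense level for mail fraud: 3.
S1 applies: 3 + 1 = 4.
S2 applies: 4 + 3 = 7.
S3 applies: 7 + 3 = 10.
S4 applies (level before this adjustment is 10 ≥ 3, so +3): 10 + 3 = 13.
S5 applies: 13 − 1 = 12.
S6 applies: 12 + 2 = 14.
S7 applies: 14 + 2 = 16.
Final offense level: 16.
Level 16 falls in the 10-16 band.
Fine table: Level 10-16 → Ⱡ79,000–Ⱡ139,000.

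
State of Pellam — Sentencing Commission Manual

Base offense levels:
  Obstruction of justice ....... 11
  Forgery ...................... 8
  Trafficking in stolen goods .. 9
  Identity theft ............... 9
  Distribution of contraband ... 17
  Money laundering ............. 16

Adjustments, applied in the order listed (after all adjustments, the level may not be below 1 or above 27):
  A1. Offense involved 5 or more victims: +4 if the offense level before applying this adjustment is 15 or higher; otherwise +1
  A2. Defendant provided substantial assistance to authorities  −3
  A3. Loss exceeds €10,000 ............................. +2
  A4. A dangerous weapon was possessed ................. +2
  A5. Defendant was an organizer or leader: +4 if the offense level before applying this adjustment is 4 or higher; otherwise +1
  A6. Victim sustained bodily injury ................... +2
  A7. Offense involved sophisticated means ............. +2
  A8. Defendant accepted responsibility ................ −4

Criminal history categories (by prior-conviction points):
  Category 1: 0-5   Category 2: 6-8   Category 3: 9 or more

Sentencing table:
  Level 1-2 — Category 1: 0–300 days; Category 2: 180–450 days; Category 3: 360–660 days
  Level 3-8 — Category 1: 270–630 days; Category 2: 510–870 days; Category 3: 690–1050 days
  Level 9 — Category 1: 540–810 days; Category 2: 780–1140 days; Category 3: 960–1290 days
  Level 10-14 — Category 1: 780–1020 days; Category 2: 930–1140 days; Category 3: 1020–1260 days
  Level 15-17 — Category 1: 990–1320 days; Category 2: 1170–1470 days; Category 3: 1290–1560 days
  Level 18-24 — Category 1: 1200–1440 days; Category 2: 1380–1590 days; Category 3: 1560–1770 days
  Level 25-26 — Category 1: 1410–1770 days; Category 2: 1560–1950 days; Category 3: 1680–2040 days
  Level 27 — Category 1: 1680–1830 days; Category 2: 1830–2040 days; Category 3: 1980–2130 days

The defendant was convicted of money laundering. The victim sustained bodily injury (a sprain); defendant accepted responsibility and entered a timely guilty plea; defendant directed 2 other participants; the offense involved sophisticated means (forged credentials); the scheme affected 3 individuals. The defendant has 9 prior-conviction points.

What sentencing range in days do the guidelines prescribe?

Base offense level for money laundering: 16.
A1 does not apply.
A2 does not apply.
A3 does not apply.
A4 does not apply.
A5 applies (level before this adjustment is 16 ≥ 4, so +4): 16 + 4 = 20.
A6 applies: 20 + 2 = 22.
A7 applies: 22 + 2 = 24.
A8 applies: 24 − 4 = 20.
Final offense level: 20.
Criminal history: 9 prior points → Category 3 (9+).
Level 20 falls in the 18-24 band.
Grid: Level 18-24 × Category 3 = 1560-1770 days.

1560-1770 days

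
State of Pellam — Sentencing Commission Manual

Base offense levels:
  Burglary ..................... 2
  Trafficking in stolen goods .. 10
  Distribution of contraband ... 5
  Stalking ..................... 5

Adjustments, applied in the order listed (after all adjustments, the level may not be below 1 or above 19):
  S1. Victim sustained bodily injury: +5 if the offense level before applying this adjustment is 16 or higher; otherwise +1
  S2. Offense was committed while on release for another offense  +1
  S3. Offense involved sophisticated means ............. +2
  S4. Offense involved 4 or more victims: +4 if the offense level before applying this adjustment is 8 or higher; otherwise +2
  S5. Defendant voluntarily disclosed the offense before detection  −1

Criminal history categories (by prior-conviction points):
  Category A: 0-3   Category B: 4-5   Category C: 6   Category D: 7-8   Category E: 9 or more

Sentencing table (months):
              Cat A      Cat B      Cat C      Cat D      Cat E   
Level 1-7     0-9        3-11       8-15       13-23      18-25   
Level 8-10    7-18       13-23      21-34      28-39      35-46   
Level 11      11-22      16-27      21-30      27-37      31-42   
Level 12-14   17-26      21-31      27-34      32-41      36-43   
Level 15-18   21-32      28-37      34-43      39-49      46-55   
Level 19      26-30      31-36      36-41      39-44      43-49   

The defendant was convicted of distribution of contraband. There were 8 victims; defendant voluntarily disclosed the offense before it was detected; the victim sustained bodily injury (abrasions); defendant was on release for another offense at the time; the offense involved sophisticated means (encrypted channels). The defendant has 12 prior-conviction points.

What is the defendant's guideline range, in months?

36-43 months

Base offense level for distribution of contraband: 5.
S1 applies (level before this adjustment is 5 < 16, so +1): 5 + 1 = 6.
S2 applies: 6 + 1 = 7.
S3 applies: 7 + 2 = 9.
S4 applies (level before this adjustment is 9 ≥ 8, so +4): 9 + 4 = 13.
S5 applies: 13 − 1 = 12.
Final offense level: 12.
Criminal history: 12 prior points → Category E (9+).
Level 12 falls in the 12-14 band.
Grid: Level 12-14 × Category E = 36-43 months.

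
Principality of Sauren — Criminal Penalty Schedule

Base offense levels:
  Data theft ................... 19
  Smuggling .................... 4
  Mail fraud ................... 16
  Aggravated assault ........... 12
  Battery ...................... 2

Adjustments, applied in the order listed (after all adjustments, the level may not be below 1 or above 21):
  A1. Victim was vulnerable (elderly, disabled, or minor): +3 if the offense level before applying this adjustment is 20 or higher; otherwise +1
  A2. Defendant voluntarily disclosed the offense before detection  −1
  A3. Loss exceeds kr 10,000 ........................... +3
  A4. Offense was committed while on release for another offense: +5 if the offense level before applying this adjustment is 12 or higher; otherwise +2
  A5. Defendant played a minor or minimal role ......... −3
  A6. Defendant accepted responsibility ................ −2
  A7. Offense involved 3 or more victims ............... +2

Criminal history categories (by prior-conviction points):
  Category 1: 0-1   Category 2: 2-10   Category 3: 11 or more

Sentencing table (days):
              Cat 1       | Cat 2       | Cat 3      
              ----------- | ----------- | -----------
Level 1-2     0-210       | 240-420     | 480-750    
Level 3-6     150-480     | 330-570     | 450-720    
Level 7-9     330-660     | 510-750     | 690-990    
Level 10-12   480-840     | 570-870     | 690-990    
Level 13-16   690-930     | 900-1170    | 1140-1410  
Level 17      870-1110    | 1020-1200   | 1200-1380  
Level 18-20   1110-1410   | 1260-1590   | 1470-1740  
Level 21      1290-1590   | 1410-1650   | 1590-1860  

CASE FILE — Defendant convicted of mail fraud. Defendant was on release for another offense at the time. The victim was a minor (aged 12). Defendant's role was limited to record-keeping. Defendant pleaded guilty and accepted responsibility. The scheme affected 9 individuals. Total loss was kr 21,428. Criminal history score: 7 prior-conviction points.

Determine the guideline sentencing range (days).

Base offense level for mail fraud: 16.
A1 applies (level before this adjustment is 16 < 20, so +1): 16 + 1 = 17.
A3 applies: 17 + 3 = 20.
A4 applies (level before this adjustment is 20 ≥ 12, so +5): 20 + 5 = 25.
A5 applies: 25 − 3 = 22.
A6 applies: 22 − 2 = 20.
A7 applies: 20 + 2 = 22.
Level 22 exceeds the maximum of 21; capped at 21.
Final offense level: 21.
Criminal history: 7 prior points → Category 2 (2-10).
Level 21 falls in the 21 band.
Grid: Level 21 × Category 2 = 1410-1650 days.

1410-1650 days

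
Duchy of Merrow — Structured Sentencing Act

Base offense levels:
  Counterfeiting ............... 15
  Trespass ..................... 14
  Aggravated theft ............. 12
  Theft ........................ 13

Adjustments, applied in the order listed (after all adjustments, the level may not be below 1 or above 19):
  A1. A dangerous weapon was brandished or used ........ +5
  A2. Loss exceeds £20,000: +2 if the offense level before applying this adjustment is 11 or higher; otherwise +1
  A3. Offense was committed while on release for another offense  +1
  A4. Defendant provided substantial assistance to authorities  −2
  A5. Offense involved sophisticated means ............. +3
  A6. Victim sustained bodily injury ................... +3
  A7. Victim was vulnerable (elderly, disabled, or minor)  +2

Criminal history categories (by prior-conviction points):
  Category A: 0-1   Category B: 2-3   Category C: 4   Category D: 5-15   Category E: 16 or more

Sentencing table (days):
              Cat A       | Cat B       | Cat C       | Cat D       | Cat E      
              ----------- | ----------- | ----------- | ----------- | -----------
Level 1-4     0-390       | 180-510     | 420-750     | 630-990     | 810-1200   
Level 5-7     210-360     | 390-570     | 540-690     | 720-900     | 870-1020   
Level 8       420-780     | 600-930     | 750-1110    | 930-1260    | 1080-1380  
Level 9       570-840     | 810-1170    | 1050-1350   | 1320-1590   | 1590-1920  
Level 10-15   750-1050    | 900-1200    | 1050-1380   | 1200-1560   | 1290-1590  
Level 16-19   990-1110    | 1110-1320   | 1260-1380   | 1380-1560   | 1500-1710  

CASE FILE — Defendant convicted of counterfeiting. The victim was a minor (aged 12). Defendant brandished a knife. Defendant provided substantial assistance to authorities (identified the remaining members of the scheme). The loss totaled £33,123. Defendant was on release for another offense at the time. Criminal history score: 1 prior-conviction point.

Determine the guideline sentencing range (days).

Base offense level for counterfeiting: 15.
A1 applies: 15 + 5 = 20.
A2 applies (level before this adjustment is 20 ≥ 11, so +2): 20 + 2 = 22.
A3 applies: 22 + 1 = 23.
A4 applies: 23 − 2 = 21.
A7 applies: 21 + 2 = 23.
Level 23 exceeds the maximum of 19; capped at 19.
Final offense level: 19.
Criminal history: 1 prior point → Category A (0-1).
Level 19 falls in the 16-19 band.
Grid: Level 16-19 × Category A = 990-1110 days.

990-1110 days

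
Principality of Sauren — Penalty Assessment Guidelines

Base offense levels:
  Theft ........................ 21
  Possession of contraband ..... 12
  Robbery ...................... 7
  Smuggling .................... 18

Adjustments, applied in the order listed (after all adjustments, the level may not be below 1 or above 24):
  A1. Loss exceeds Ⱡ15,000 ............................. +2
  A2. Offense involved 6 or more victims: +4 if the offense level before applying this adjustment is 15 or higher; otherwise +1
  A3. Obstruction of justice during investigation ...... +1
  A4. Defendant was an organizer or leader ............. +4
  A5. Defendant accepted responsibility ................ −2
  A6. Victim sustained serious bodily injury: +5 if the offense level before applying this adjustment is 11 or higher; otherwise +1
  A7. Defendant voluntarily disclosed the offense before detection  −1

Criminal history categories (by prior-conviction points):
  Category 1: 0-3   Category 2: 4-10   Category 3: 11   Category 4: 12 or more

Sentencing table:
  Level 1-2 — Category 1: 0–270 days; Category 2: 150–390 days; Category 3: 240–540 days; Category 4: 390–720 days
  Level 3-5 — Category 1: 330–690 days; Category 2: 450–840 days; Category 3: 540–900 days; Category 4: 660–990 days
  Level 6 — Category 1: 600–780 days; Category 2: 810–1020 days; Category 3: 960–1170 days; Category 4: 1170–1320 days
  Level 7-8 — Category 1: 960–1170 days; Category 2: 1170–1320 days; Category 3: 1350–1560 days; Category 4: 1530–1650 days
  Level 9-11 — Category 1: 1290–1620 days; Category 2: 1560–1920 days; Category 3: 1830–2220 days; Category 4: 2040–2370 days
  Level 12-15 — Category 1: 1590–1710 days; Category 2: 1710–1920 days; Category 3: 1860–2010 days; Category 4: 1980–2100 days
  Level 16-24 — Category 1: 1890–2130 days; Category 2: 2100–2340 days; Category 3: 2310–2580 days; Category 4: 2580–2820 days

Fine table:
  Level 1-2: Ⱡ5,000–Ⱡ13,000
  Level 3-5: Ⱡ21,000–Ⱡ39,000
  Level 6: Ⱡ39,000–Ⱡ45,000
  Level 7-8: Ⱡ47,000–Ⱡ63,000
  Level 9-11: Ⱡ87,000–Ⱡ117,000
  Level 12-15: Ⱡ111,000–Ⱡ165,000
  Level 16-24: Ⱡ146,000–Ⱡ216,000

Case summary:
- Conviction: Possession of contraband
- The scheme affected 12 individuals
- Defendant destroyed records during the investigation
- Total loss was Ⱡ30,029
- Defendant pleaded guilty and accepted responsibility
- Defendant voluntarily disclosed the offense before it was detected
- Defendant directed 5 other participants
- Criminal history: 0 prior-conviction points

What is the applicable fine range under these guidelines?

Ⱡ146,000–Ⱡ216,000

Base offense level for possession of contraband: 12.
A1 applies: 12 + 2 = 14.
A2 applies (level before this adjustment is 14 < 15, so +1): 14 + 1 = 15.
A3 applies: 15 + 1 = 16.
A4 applies: 16 + 4 = 20.
A5 applies: 20 − 2 = 18.
A7 applies: 18 − 1 = 17.
Final offense level: 17.
Level 17 falls in the 16-24 band.
Fine table: Level 16-24 → Ⱡ146,000–Ⱡ216,000.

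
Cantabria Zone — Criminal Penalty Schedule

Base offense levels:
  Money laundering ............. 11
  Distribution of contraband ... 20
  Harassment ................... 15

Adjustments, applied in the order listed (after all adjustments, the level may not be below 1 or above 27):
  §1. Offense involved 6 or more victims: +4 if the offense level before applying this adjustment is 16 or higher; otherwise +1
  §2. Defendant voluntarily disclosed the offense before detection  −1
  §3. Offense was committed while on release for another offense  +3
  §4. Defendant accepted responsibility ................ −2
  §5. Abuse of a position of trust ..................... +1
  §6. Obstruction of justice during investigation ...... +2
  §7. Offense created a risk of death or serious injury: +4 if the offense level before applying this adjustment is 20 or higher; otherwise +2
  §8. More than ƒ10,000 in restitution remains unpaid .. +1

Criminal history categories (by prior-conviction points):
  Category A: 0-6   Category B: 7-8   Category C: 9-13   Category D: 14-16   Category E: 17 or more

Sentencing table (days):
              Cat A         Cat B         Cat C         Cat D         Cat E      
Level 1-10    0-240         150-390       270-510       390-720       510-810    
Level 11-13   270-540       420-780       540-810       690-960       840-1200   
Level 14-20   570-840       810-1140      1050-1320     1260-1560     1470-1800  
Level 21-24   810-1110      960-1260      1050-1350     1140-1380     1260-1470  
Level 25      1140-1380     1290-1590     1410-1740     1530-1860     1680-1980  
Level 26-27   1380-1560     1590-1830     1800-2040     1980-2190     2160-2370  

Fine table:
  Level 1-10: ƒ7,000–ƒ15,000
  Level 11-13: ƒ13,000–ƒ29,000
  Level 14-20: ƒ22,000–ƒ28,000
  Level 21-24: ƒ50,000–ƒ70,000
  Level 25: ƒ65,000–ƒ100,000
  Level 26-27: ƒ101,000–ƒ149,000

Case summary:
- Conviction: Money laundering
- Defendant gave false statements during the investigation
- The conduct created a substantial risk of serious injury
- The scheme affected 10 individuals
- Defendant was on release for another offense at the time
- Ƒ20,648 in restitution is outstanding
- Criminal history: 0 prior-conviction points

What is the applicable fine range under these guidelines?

Base offense level for money laundering: 11.
§1 applies (level before this adjustment is 11 < 16, so +1): 11 + 1 = 12.
§2 does not apply.
§3 applies: 12 + 3 = 15.
§5 does not apply.
§6 applies: 15 + 2 = 17.
§7 applies (level before this adjustment is 17 < 20, so +2): 17 + 2 = 19.
§8 applies: 19 + 1 = 20.
Final offense level: 20.
Level 20 falls in the 14-20 band.
Fine table: Level 14-20 → ƒ22,000–ƒ28,000.

ƒ22,000–ƒ28,000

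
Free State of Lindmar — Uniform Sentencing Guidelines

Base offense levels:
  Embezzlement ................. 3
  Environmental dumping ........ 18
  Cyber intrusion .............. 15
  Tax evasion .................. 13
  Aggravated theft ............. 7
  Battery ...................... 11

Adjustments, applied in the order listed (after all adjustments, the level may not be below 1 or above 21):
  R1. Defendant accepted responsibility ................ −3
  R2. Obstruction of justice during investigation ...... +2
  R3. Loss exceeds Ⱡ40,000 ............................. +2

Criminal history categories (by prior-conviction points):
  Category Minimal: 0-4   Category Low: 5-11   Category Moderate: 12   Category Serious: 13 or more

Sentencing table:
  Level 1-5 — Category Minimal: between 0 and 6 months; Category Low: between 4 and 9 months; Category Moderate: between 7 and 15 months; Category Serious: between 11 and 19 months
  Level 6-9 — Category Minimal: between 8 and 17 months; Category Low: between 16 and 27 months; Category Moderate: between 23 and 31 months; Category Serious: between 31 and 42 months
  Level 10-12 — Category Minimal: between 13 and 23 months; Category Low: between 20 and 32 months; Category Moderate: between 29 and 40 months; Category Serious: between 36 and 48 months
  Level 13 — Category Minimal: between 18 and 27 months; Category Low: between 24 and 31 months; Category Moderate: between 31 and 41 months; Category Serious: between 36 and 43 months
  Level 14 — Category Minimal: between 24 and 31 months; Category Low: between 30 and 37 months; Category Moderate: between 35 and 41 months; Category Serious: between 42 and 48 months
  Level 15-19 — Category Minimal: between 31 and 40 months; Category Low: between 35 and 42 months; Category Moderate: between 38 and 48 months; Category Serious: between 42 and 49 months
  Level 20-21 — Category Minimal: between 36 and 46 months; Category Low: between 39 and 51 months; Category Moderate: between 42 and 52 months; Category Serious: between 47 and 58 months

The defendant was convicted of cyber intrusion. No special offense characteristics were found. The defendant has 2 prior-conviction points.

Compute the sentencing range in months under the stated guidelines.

31-40 months

Base offense level for cyber intrusion: 15.
Final offense level: 15.
Criminal history: 2 prior points → Category Minimal (0-4).
Level 15 falls in the 15-19 band.
Grid: Level 15-19 × Category Minimal = 31-40 months.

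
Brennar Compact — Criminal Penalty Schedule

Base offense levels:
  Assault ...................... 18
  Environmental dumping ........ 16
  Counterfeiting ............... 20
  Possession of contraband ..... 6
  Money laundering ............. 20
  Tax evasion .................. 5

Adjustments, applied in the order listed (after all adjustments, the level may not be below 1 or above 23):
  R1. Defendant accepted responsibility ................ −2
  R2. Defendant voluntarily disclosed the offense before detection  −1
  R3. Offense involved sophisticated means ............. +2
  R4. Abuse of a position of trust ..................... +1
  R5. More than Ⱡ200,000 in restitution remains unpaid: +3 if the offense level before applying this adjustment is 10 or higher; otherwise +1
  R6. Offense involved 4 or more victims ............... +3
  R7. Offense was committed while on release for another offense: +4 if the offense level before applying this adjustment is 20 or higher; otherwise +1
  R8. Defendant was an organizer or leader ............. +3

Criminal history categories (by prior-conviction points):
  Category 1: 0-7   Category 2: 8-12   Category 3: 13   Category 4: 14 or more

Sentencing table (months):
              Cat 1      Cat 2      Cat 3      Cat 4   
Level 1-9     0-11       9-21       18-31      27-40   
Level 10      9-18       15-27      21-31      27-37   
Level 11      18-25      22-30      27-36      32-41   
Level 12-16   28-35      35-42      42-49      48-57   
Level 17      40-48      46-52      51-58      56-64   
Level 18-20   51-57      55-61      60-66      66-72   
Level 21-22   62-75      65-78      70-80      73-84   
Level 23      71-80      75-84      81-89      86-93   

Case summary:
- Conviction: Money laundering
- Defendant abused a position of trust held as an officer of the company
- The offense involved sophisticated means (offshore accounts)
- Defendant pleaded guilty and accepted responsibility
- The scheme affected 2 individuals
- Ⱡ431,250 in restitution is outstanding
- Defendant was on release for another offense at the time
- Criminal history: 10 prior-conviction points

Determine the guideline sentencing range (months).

Base offense level for money laundering: 20.
R1 applies: 20 − 2 = 18.
R2 does not apply.
R3 applies: 18 + 2 = 20.
R4 applies: 20 + 1 = 21.
R5 applies (level before this adjustment is 21 ≥ 10, so +3): 21 + 3 = 24.
R6 does not apply.
R7 applies (level before this adjustment is 24 ≥ 20, so +4): 24 + 4 = 28.
R8 does not apply.
Level 28 exceeds the maximum of 23; capped at 23.
Final offense level: 23.
Criminal history: 10 prior points → Category 2 (8-12).
Level 23 falls in the 23 band.
Grid: Level 23 × Category 2 = 75-84 months.

75-84 months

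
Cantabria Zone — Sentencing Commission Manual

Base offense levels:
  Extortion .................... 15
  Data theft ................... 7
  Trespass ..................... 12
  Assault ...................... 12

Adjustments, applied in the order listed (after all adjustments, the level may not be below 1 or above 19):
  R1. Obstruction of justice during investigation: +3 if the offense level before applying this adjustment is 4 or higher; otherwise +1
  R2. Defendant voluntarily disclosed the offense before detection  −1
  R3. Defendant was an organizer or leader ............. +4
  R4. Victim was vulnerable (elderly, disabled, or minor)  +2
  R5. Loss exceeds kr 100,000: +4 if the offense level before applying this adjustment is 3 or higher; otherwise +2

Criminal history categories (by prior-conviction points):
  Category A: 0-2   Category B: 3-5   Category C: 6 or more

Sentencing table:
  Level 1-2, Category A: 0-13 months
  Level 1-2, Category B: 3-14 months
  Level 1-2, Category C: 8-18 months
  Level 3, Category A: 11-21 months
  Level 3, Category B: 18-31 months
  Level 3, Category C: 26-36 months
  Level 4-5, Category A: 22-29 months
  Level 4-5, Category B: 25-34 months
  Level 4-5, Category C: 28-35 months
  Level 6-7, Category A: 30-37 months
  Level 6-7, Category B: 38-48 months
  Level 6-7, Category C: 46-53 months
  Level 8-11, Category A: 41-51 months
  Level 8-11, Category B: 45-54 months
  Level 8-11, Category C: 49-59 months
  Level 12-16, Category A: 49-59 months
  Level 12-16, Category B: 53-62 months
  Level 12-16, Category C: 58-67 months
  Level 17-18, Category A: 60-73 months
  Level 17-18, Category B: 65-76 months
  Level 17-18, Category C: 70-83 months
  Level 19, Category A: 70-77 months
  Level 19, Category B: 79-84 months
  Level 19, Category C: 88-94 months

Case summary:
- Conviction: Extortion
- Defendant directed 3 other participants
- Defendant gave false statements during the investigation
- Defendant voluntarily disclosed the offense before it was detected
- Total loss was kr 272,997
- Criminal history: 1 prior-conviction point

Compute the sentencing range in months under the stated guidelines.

Base offense level for extortion: 15.
R1 applies (level before this adjustment is 15 ≥ 4, so +3): 15 + 3 = 18.
R2 applies: 18 − 1 = 17.
R3 applies: 17 + 4 = 21.
R5 applies (level before this adjustment is 21 ≥ 3, so +4): 21 + 4 = 25.
Level 25 exceeds the maximum of 19; capped at 19.
Final offense level: 19.
Criminal history: 1 prior point → Category A (0-2).
Level 19 falls in the 19 band.
Grid: Level 19 × Category A = 70-77 months.

70-77 months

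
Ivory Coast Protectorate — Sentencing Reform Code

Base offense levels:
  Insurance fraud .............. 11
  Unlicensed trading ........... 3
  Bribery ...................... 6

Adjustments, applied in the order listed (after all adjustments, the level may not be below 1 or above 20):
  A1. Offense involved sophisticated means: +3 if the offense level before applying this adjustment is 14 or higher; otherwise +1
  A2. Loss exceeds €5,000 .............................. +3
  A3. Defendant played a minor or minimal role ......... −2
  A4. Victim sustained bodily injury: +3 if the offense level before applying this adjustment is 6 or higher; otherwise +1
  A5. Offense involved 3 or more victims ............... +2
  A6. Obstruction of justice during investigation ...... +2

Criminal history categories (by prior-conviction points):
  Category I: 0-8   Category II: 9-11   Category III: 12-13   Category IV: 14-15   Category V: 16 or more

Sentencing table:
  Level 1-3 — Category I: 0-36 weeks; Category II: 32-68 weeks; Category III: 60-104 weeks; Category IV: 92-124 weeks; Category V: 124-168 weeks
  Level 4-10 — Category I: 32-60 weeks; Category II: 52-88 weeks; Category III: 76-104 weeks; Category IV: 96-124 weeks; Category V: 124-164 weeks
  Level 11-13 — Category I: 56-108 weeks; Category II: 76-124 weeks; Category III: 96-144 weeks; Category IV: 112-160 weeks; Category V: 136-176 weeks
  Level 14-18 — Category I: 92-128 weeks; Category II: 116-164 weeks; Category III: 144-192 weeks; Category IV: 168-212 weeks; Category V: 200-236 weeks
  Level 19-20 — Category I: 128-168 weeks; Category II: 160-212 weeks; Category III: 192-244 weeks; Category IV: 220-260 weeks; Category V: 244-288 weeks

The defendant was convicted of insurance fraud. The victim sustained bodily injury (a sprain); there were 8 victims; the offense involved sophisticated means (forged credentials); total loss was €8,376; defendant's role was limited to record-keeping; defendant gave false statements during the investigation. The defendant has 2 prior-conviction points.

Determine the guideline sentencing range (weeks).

Base offense level for insurance fraud: 11.
A1 applies (level before this adjustment is 11 < 14, so +1): 11 + 1 = 12.
A2 applies: 12 + 3 = 15.
A3 applies: 15 − 2 = 13.
A4 applies (level before this adjustment is 13 ≥ 6, so +3): 13 + 3 = 16.
A5 applies: 16 + 2 = 18.
A6 applies: 18 + 2 = 20.
Final offense level: 20.
Criminal history: 2 prior points → Category I (0-8).
Level 20 falls in the 19-20 band.
Grid: Level 19-20 × Category I = 128-168 weeks.

128-168 weeks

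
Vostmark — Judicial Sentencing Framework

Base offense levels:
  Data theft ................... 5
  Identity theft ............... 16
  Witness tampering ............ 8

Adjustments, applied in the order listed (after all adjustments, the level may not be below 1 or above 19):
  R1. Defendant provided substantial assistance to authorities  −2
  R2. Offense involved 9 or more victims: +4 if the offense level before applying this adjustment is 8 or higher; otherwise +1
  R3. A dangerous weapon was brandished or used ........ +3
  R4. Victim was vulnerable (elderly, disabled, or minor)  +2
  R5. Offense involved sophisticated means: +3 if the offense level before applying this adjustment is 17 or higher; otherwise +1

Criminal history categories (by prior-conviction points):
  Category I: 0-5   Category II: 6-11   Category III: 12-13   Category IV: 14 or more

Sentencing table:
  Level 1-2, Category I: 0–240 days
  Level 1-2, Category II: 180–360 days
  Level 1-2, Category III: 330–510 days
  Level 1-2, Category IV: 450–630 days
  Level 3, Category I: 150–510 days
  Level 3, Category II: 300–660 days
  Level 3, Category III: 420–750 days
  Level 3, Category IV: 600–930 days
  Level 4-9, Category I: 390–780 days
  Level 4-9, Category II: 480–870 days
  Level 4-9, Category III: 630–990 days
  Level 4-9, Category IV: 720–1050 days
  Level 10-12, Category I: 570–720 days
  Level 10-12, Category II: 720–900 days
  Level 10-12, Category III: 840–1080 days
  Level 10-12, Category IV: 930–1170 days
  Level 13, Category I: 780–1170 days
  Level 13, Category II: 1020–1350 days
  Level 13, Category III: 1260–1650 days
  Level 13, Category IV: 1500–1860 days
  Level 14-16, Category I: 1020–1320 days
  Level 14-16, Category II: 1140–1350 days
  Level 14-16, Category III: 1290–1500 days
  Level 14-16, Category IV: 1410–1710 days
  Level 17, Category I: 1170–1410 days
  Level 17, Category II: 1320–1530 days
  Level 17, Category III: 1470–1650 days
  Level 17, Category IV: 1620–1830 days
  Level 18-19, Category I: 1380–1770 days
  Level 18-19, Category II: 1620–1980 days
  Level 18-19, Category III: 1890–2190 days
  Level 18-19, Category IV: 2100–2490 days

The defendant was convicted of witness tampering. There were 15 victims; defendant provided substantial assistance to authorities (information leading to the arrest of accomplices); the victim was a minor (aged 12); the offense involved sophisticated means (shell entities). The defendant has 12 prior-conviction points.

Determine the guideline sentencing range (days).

Base offense level for witness tampering: 8.
R1 applies: 8 − 2 = 6.
R2 applies (level before this adjustment is 6 < 8, so +1): 6 + 1 = 7.
R4 applies: 7 + 2 = 9.
R5 applies (level before this adjustment is 9 < 17, so +1): 9 + 1 = 10.
Final offense level: 10.
Criminal history: 12 prior points → Category III (12-13).
Level 10 falls in the 10-12 band.
Grid: Level 10-12 × Category III = 840-1080 days.

840-1080 days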